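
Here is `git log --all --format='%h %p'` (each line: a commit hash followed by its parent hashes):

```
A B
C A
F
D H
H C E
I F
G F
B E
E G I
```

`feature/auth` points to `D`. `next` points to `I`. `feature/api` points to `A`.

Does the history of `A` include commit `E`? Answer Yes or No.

Yes

Ancestors of A (commits reachable by following parents): {A, B, E, F, G, I}.
E is in that set, so it is an ancestor of A.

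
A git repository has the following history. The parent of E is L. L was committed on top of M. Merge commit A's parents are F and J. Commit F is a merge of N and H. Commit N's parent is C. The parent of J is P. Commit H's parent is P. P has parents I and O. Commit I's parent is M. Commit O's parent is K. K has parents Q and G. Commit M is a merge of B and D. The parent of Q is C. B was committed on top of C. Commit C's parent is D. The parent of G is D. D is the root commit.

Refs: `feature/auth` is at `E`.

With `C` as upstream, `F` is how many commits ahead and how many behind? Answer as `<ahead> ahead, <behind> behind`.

Reachable from F: {B, C, D, F, G, H, I, K, M, N, O, P, Q}.
Reachable from C: {C, D}.
Only in F's history (ahead): {B, F, G, H, I, K, M, N, O, P, Q} — 11.
Only in C's history (behind): {} — 0.

11 ahead, 0 behind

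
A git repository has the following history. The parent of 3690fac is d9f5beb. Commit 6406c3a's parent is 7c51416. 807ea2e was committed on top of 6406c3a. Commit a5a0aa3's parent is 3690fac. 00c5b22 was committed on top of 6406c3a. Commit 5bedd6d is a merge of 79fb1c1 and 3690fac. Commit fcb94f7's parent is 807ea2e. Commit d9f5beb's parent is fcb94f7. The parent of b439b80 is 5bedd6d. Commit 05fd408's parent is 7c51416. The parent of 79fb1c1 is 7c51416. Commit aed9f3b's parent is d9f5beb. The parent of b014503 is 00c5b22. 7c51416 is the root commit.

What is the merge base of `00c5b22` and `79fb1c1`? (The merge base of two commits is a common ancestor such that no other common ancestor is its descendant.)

7c51416

Ancestors of 00c5b22: {00c5b22, 6406c3a, 7c51416}.
Ancestors of 79fb1c1: {79fb1c1, 7c51416}.
Common ancestors: {7c51416}.
The only common ancestor is 7c51416, so it is the merge base.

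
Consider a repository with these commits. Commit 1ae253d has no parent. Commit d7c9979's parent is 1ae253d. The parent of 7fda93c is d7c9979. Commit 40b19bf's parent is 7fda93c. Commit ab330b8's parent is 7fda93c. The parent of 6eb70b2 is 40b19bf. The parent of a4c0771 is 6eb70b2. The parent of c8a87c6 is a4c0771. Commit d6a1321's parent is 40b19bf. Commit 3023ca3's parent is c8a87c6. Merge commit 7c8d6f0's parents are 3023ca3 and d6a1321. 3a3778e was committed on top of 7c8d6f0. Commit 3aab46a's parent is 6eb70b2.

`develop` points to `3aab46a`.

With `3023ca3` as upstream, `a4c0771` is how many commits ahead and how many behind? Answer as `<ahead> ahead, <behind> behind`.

Reachable from a4c0771: {1ae253d, 40b19bf, 6eb70b2, 7fda93c, a4c0771, d7c9979}.
Reachable from 3023ca3: {1ae253d, 3023ca3, 40b19bf, 6eb70b2, 7fda93c, a4c0771, c8a87c6, d7c9979}.
Only in a4c0771's history (ahead): {} — 0.
Only in 3023ca3's history (behind): {3023ca3, c8a87c6} — 2.

0 ahead, 2 behind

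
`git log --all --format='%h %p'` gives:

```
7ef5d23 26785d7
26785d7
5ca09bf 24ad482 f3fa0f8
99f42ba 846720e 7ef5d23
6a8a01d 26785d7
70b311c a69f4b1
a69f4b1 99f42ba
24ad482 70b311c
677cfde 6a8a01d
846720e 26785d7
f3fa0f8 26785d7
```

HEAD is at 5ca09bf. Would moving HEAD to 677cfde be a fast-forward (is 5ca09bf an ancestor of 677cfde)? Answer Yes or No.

A fast-forward from 5ca09bf to 677cfde is possible iff 5ca09bf is an ancestor of 677cfde.
Ancestors of 677cfde: {26785d7, 677cfde, 6a8a01d}.
5ca09bf is not among them, so fast-forward is not possible.

No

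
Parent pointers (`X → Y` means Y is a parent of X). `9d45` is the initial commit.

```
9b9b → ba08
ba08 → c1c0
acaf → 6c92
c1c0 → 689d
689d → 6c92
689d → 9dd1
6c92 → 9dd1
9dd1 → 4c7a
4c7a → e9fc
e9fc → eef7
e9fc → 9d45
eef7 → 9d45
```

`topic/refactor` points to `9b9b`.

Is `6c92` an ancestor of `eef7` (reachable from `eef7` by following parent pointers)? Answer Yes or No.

Ancestors of eef7: {9d45, eef7}.
6c92 is not in that set, so it is not an ancestor of eef7.

No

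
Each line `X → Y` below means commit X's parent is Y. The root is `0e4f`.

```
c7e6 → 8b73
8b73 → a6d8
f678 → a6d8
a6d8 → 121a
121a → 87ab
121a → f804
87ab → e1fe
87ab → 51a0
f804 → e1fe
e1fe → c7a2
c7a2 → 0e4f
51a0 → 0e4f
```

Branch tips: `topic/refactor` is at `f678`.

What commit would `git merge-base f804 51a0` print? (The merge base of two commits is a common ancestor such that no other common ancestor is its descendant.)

0e4f

Ancestors of f804: {0e4f, c7a2, e1fe, f804}.
Ancestors of 51a0: {0e4f, 51a0}.
Common ancestors: {0e4f}.
The only common ancestor is 0e4f, so it is the merge base.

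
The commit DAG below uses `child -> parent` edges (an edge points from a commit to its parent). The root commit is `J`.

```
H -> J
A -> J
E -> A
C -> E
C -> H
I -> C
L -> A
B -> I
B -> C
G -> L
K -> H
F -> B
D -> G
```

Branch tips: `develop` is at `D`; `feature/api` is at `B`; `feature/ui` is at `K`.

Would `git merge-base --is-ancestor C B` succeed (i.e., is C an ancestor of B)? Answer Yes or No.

Ancestors of B (commits reachable by following parents): {A, B, C, E, H, I, J}.
C is in that set, so it is an ancestor of B.

Yes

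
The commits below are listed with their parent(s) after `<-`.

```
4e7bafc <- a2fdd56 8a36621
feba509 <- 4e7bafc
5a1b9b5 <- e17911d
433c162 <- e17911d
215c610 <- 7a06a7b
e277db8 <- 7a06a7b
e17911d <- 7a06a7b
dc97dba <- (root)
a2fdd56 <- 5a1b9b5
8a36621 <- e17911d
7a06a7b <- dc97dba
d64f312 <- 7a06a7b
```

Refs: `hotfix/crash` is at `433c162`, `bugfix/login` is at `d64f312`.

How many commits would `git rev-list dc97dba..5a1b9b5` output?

3

Reachable from 5a1b9b5: {5a1b9b5, 7a06a7b, dc97dba, e17911d}.
Reachable from dc97dba: {dc97dba}.
In 5a1b9b5's history but not dc97dba's: {5a1b9b5, 7a06a7b, e17911d} — 3 commits.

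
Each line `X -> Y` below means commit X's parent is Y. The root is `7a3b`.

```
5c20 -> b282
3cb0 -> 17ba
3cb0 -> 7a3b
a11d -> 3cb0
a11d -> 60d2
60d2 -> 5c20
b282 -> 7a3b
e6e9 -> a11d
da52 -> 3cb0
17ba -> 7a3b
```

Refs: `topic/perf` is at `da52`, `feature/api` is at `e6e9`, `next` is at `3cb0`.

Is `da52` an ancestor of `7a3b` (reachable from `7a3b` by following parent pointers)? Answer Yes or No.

No

Ancestors of 7a3b: {7a3b}.
da52 is not in that set, so it is not an ancestor of 7a3b.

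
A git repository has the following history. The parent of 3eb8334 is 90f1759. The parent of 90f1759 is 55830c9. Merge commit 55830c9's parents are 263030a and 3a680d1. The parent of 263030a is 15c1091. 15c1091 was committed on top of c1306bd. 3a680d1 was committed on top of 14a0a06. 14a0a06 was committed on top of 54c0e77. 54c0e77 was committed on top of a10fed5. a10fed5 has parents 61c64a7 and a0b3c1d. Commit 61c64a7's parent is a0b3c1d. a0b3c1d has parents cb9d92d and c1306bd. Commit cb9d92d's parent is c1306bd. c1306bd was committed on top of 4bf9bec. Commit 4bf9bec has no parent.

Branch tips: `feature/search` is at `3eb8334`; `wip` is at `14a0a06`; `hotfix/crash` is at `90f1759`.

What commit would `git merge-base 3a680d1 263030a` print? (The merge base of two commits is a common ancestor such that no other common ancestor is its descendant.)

Ancestors of 3a680d1: {14a0a06, 3a680d1, 4bf9bec, 54c0e77, 61c64a7, a0b3c1d, a10fed5, c1306bd, cb9d92d}.
Ancestors of 263030a: {15c1091, 263030a, 4bf9bec, c1306bd}.
Common ancestors: {4bf9bec, c1306bd}.
Among these, c1306bd is not an ancestor of any other common ancestor — it is the merge base.

c1306bd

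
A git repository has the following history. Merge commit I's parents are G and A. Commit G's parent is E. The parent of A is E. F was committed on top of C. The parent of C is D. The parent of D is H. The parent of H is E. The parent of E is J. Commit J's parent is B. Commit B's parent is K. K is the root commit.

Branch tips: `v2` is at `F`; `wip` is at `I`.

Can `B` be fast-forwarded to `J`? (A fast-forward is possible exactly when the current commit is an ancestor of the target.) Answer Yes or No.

Yes

A fast-forward from B to J is possible iff B is an ancestor of J.
Ancestors of J: {B, J, K}.
B is among them, so fast-forward is possible.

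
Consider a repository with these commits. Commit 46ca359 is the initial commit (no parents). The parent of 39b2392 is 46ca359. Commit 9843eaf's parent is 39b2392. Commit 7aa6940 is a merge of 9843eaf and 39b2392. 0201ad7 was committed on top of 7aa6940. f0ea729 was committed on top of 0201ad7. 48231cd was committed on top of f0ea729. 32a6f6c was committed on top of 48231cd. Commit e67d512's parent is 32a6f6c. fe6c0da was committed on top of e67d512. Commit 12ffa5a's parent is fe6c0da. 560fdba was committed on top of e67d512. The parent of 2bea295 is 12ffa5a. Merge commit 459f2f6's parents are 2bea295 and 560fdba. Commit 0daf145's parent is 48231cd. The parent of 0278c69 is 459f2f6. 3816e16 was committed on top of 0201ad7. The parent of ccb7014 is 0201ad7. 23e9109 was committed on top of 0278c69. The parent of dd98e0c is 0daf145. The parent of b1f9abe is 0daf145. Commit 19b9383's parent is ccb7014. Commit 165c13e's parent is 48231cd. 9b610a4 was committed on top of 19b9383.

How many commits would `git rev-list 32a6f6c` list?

8

Walking parent pointers from 32a6f6c: reachable set = {0201ad7, 32a6f6c, 39b2392, 46ca359, 48231cd, 7aa6940, 9843eaf, f0ea729}.
That is 8 commits.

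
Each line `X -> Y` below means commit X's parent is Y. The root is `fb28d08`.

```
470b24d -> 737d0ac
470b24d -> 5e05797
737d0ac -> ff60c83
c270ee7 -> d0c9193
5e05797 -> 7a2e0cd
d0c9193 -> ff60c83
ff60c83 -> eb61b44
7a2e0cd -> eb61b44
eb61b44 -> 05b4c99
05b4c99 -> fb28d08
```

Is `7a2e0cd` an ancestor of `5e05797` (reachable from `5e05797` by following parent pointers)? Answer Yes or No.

Yes

Ancestors of 5e05797 (commits reachable by following parents): {05b4c99, 5e05797, 7a2e0cd, eb61b44, fb28d08}.
7a2e0cd is in that set, so it is an ancestor of 5e05797.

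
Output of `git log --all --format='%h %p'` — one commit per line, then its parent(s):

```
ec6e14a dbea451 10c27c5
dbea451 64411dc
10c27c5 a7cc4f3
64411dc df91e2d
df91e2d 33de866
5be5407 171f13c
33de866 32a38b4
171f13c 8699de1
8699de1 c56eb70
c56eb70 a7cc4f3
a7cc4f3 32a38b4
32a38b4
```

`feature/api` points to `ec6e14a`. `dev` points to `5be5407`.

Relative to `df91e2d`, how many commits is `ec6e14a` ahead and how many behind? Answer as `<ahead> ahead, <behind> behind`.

5 ahead, 0 behind

Reachable from ec6e14a: {10c27c5, 32a38b4, 33de866, 64411dc, a7cc4f3, dbea451, df91e2d, ec6e14a}.
Reachable from df91e2d: {32a38b4, 33de866, df91e2d}.
Only in ec6e14a's history (ahead): {10c27c5, 64411dc, a7cc4f3, dbea451, ec6e14a} — 5.
Only in df91e2d's history (behind): {} — 0.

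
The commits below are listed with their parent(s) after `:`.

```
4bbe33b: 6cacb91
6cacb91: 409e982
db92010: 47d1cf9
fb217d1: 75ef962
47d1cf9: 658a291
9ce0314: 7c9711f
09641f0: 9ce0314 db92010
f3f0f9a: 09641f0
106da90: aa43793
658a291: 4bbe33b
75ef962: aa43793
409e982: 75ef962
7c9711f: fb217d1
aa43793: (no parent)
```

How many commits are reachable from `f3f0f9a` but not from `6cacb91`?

Reachable from f3f0f9a: {09641f0, 409e982, 47d1cf9, 4bbe33b, 658a291, 6cacb91, 75ef962, 7c9711f, 9ce0314, aa43793, db92010, f3f0f9a, fb217d1}.
Reachable from 6cacb91: {409e982, 6cacb91, 75ef962, aa43793}.
In f3f0f9a's history but not 6cacb91's: {09641f0, 47d1cf9, 4bbe33b, 658a291, 7c9711f, 9ce0314, db92010, f3f0f9a, fb217d1} — 9 commits.

9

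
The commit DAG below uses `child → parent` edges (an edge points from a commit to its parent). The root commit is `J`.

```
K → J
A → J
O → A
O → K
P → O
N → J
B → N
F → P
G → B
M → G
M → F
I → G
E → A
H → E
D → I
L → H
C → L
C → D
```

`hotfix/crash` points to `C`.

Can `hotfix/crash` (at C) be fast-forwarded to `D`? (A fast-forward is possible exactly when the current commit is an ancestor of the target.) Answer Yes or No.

A fast-forward from C to D is possible iff C is an ancestor of D.
Ancestors of D: {B, D, G, I, J, N}.
C is not among them, so fast-forward is not possible.

No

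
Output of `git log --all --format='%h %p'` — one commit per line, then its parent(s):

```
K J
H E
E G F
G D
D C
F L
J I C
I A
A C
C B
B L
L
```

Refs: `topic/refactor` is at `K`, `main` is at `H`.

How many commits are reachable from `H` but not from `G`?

3

Reachable from H: {B, C, D, E, F, G, H, L}.
Reachable from G: {B, C, D, G, L}.
In H's history but not G's: {E, F, H} — 3 commits.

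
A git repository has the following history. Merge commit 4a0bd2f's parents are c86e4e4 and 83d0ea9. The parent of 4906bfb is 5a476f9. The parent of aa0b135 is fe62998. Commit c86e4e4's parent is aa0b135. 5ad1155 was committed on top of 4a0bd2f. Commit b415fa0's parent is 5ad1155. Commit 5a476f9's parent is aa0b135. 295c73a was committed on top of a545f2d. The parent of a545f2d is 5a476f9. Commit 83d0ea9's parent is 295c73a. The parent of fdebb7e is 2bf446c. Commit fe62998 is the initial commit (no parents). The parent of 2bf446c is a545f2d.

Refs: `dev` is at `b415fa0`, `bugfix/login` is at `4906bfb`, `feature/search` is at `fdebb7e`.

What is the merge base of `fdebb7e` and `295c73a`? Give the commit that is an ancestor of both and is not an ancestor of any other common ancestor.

a545f2d

Ancestors of fdebb7e: {2bf446c, 5a476f9, a545f2d, aa0b135, fdebb7e, fe62998}.
Ancestors of 295c73a: {295c73a, 5a476f9, a545f2d, aa0b135, fe62998}.
Common ancestors: {5a476f9, a545f2d, aa0b135, fe62998}.
Among these, a545f2d is not an ancestor of any other common ancestor — it is the merge base.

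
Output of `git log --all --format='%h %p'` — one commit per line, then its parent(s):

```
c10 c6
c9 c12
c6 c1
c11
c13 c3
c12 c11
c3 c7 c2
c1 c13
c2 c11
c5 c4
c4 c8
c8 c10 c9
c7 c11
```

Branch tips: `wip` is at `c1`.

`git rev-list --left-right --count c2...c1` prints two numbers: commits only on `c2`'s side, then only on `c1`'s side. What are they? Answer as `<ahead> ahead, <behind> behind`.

0 ahead, 4 behind

Reachable from c2: {c11, c2}.
Reachable from c1: {c1, c11, c13, c2, c3, c7}.
Only in c2's history (ahead): {} — 0.
Only in c1's history (behind): {c1, c13, c3, c7} — 4.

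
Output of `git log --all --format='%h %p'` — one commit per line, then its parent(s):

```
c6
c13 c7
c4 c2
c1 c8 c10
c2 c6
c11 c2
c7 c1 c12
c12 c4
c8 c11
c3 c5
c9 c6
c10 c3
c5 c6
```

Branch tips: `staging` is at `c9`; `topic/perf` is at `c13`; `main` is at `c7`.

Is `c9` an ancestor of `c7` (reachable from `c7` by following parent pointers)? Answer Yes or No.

Ancestors of c7: {c1, c10, c11, c12, c2, c3, c4, c5, c6, c7, c8}.
c9 is not in that set, so it is not an ancestor of c7.

No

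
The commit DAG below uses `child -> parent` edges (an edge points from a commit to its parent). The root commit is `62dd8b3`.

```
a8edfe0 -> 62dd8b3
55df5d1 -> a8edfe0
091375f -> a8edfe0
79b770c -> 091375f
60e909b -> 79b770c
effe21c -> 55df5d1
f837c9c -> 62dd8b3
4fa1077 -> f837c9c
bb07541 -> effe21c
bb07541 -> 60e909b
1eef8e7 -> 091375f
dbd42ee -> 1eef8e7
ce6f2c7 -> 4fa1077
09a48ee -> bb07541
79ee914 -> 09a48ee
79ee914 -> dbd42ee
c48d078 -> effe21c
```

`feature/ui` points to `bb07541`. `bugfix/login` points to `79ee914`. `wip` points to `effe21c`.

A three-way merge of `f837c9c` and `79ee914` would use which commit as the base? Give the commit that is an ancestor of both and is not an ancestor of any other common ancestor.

Ancestors of f837c9c: {62dd8b3, f837c9c}.
Ancestors of 79ee914: {091375f, 09a48ee, 1eef8e7, 55df5d1, 60e909b, 62dd8b3, 79b770c, 79ee914, a8edfe0, bb07541, dbd42ee, effe21c}.
Common ancestors: {62dd8b3}.
The only common ancestor is 62dd8b3, so it is the merge base.

62dd8b3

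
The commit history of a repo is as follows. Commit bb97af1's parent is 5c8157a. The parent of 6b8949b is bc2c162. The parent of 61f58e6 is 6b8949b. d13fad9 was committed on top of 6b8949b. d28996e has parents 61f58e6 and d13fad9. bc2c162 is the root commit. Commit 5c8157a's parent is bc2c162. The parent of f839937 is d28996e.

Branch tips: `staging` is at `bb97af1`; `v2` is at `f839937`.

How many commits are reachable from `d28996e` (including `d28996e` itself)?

5

Walking parent pointers from d28996e: reachable set = {61f58e6, 6b8949b, bc2c162, d13fad9, d28996e}.
That is 5 commits.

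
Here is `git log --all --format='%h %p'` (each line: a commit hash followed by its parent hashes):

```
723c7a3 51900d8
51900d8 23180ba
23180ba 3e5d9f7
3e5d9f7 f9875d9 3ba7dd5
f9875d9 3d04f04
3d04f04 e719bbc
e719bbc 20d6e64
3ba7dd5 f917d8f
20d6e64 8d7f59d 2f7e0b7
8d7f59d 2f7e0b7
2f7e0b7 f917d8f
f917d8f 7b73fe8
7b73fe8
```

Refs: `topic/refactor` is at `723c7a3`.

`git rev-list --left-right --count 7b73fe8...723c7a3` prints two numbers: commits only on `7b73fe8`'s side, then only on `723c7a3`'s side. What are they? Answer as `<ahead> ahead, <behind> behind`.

Reachable from 7b73fe8: {7b73fe8}.
Reachable from 723c7a3: {20d6e64, 23180ba, 2f7e0b7, 3ba7dd5, 3d04f04, 3e5d9f7, 51900d8, 723c7a3, 7b73fe8, 8d7f59d, e719bbc, f917d8f, f9875d9}.
Only in 7b73fe8's history (ahead): {} — 0.
Only in 723c7a3's history (behind): {20d6e64, 23180ba, 2f7e0b7, 3ba7dd5, 3d04f04, 3e5d9f7, 51900d8, 723c7a3, 8d7f59d, e719bbc, f917d8f, f9875d9} — 12.

0 ahead, 12 behind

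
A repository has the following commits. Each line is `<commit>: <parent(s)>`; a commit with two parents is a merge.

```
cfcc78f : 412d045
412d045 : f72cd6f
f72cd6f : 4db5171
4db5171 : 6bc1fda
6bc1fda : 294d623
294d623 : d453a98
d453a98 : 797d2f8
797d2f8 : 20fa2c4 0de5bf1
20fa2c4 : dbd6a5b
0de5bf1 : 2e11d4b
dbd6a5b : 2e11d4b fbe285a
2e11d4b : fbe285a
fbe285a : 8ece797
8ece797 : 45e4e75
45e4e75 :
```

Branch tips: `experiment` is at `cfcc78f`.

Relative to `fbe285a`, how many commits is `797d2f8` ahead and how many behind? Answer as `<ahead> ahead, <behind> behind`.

Reachable from 797d2f8: {0de5bf1, 20fa2c4, 2e11d4b, 45e4e75, 797d2f8, 8ece797, dbd6a5b, fbe285a}.
Reachable from fbe285a: {45e4e75, 8ece797, fbe285a}.
Only in 797d2f8's history (ahead): {0de5bf1, 20fa2c4, 2e11d4b, 797d2f8, dbd6a5b} — 5.
Only in fbe285a's history (behind): {} — 0.

5 ahead, 0 behind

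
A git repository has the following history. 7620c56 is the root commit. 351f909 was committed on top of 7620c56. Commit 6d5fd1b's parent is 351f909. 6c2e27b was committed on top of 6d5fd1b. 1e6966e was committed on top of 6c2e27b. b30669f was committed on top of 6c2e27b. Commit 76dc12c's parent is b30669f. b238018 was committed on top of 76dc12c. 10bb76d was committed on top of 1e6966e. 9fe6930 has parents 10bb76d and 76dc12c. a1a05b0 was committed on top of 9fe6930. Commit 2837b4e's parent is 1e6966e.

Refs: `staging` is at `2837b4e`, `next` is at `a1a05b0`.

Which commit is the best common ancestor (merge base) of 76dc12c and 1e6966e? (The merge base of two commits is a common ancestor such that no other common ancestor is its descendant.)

6c2e27b

Ancestors of 76dc12c: {351f909, 6c2e27b, 6d5fd1b, 7620c56, 76dc12c, b30669f}.
Ancestors of 1e6966e: {1e6966e, 351f909, 6c2e27b, 6d5fd1b, 7620c56}.
Common ancestors: {351f909, 6c2e27b, 6d5fd1b, 7620c56}.
Among these, 6c2e27b is not an ancestor of any other common ancestor — it is the merge base.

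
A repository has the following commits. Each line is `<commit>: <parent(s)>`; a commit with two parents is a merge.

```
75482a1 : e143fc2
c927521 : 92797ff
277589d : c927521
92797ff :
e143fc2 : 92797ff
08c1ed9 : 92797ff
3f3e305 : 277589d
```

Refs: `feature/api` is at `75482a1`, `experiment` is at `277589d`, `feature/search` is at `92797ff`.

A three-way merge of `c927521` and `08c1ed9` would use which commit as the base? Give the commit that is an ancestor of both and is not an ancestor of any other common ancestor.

92797ff

Ancestors of c927521: {92797ff, c927521}.
Ancestors of 08c1ed9: {08c1ed9, 92797ff}.
Common ancestors: {92797ff}.
The only common ancestor is 92797ff, so it is the merge base.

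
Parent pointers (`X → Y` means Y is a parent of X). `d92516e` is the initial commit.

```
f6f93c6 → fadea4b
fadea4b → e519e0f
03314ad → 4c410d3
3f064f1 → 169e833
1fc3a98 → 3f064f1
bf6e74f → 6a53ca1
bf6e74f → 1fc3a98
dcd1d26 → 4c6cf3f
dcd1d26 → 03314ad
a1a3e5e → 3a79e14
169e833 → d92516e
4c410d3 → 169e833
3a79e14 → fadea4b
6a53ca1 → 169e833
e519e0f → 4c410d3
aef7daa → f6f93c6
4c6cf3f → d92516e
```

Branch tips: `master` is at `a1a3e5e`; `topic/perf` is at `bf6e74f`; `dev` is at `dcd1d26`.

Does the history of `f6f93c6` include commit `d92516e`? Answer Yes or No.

Ancestors of f6f93c6 (commits reachable by following parents): {169e833, 4c410d3, d92516e, e519e0f, f6f93c6, fadea4b}.
d92516e is in that set, so it is an ancestor of f6f93c6.

Yes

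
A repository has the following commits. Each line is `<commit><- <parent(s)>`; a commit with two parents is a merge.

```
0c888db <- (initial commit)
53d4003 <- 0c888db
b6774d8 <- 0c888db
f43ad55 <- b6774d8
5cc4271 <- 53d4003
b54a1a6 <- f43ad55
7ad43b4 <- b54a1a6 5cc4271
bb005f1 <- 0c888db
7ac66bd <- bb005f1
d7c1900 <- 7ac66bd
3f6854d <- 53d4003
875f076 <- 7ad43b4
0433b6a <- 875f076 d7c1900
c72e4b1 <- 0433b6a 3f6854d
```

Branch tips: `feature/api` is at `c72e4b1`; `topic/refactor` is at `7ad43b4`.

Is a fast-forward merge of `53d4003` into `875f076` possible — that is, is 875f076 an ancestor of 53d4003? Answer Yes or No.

A fast-forward from 875f076 to 53d4003 is possible iff 875f076 is an ancestor of 53d4003.
Ancestors of 53d4003: {0c888db, 53d4003}.
875f076 is not among them, so fast-forward is not possible.

No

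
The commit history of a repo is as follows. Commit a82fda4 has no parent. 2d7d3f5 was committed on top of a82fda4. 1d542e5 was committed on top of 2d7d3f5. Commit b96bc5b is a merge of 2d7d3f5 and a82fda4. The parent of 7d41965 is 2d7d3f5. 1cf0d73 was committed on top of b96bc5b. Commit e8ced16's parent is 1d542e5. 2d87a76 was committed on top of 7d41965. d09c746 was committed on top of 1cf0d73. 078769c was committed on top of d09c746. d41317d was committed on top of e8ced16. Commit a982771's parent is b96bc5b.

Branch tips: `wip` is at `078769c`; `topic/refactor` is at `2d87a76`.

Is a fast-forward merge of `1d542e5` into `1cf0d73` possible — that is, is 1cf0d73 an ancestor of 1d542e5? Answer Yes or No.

A fast-forward from 1cf0d73 to 1d542e5 is possible iff 1cf0d73 is an ancestor of 1d542e5.
Ancestors of 1d542e5: {1d542e5, 2d7d3f5, a82fda4}.
1cf0d73 is not among them, so fast-forward is not possible.

No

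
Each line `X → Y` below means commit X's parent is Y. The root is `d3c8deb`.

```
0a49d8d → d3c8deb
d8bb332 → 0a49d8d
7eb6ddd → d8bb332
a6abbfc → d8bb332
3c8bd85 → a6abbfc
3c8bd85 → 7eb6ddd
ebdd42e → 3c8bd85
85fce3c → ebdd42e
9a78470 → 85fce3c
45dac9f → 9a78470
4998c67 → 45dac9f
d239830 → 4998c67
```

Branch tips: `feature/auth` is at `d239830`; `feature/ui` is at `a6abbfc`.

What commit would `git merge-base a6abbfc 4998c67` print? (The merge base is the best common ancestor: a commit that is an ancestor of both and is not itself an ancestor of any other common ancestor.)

a6abbfc

Ancestors of a6abbfc: {0a49d8d, a6abbfc, d3c8deb, d8bb332}.
Ancestors of 4998c67: {0a49d8d, 3c8bd85, 45dac9f, 4998c67, 7eb6ddd, 85fce3c, 9a78470, a6abbfc, d3c8deb, d8bb332, ebdd42e}.
Common ancestors: {0a49d8d, a6abbfc, d3c8deb, d8bb332}.
Among these, a6abbfc is not an ancestor of any other common ancestor — it is the merge base.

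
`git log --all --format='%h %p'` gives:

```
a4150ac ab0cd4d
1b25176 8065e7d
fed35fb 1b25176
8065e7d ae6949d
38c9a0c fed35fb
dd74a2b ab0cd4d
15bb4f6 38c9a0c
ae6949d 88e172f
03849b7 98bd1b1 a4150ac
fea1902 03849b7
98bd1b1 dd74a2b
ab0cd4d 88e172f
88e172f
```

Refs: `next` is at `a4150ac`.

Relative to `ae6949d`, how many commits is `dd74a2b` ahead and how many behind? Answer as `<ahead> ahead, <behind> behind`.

2 ahead, 1 behind

Reachable from dd74a2b: {88e172f, ab0cd4d, dd74a2b}.
Reachable from ae6949d: {88e172f, ae6949d}.
Only in dd74a2b's history (ahead): {ab0cd4d, dd74a2b} — 2.
Only in ae6949d's history (behind): {ae6949d} — 1.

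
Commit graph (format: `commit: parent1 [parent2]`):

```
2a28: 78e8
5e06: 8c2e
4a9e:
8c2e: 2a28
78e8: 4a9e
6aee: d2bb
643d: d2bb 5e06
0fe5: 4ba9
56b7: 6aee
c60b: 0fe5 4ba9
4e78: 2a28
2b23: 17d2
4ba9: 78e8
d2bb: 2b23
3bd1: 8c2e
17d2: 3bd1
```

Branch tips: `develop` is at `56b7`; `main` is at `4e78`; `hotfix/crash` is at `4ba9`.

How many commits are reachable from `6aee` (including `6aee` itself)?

9

Walking parent pointers from 6aee: reachable set = {17d2, 2a28, 2b23, 3bd1, 4a9e, 6aee, 78e8, 8c2e, d2bb}.
That is 9 commits.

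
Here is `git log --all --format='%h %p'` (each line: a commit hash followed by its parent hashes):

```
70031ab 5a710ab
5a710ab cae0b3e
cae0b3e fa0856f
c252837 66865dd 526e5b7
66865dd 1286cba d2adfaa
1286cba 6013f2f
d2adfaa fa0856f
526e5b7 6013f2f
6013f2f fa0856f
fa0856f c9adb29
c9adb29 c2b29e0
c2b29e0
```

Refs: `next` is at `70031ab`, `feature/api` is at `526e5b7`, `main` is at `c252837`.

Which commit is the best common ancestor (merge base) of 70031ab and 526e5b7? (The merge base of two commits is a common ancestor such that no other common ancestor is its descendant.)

Ancestors of 70031ab: {5a710ab, 70031ab, c2b29e0, c9adb29, cae0b3e, fa0856f}.
Ancestors of 526e5b7: {526e5b7, 6013f2f, c2b29e0, c9adb29, fa0856f}.
Common ancestors: {c2b29e0, c9adb29, fa0856f}.
Among these, fa0856f is not an ancestor of any other common ancestor — it is the merge base.

fa0856f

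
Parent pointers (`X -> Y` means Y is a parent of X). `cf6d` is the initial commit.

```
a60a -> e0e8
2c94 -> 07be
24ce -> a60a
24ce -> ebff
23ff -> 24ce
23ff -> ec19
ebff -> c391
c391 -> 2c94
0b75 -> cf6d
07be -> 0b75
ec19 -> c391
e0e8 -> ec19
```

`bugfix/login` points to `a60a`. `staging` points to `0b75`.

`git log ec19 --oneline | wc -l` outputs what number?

Walking parent pointers from ec19: reachable set = {07be, 0b75, 2c94, c391, cf6d, ec19}.
That is 6 commits.

6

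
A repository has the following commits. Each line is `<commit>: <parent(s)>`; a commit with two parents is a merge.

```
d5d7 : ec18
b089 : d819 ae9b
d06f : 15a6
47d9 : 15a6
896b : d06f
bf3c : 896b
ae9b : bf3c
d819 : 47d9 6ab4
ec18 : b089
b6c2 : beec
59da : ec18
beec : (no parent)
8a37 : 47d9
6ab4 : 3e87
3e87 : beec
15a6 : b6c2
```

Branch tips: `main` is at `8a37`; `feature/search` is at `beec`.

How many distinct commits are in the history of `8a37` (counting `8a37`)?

Walking parent pointers from 8a37: reachable set = {15a6, 47d9, 8a37, b6c2, beec}.
That is 5 commits.

5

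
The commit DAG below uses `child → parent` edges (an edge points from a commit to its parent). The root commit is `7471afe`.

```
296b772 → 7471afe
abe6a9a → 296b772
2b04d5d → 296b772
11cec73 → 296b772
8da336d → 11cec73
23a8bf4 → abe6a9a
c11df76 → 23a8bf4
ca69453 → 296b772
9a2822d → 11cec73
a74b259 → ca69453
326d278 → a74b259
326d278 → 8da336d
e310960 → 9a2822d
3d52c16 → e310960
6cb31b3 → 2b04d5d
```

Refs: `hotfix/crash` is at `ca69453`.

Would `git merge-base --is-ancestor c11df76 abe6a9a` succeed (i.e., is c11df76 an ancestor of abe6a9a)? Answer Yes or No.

Ancestors of abe6a9a: {296b772, 7471afe, abe6a9a}.
c11df76 is not in that set, so it is not an ancestor of abe6a9a.

No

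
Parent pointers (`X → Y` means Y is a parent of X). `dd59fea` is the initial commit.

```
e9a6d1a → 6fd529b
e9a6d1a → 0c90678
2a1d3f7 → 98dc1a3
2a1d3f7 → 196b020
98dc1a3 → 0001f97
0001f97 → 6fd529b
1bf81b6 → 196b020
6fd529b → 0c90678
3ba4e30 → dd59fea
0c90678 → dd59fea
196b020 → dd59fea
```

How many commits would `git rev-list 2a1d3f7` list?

Walking parent pointers from 2a1d3f7: reachable set = {0001f97, 0c90678, 196b020, 2a1d3f7, 6fd529b, 98dc1a3, dd59fea}.
That is 7 commits.

7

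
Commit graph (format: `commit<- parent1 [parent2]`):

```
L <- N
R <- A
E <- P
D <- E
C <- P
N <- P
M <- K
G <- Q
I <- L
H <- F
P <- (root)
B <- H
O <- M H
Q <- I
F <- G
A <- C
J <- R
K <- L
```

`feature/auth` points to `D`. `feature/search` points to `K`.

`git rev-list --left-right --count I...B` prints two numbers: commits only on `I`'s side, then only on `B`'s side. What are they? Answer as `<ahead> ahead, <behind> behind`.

Reachable from I: {I, L, N, P}.
Reachable from B: {B, F, G, H, I, L, N, P, Q}.
Only in I's history (ahead): {} — 0.
Only in B's history (behind): {B, F, G, H, Q} — 5.

0 ahead, 5 behind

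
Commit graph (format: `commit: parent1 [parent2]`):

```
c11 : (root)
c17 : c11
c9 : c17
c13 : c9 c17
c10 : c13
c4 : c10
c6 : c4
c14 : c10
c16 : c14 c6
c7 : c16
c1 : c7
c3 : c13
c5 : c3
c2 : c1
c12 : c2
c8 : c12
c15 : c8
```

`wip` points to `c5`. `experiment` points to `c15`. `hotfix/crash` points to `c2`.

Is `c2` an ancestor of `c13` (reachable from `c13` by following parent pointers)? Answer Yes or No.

No

Ancestors of c13: {c11, c13, c17, c9}.
c2 is not in that set, so it is not an ancestor of c13.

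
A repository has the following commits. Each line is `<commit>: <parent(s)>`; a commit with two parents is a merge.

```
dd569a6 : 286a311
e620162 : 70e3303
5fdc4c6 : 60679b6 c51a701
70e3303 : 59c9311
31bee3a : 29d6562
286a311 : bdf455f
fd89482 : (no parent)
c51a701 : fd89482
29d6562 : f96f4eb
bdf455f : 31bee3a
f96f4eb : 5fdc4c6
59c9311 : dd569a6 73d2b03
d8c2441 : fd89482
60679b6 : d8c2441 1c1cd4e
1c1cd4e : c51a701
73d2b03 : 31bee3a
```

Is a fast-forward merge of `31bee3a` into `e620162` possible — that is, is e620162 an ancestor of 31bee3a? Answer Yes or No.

No

A fast-forward from e620162 to 31bee3a is possible iff e620162 is an ancestor of 31bee3a.
Ancestors of 31bee3a: {1c1cd4e, 29d6562, 31bee3a, 5fdc4c6, 60679b6, c51a701, d8c2441, f96f4eb, fd89482}.
e620162 is not among them, so fast-forward is not possible.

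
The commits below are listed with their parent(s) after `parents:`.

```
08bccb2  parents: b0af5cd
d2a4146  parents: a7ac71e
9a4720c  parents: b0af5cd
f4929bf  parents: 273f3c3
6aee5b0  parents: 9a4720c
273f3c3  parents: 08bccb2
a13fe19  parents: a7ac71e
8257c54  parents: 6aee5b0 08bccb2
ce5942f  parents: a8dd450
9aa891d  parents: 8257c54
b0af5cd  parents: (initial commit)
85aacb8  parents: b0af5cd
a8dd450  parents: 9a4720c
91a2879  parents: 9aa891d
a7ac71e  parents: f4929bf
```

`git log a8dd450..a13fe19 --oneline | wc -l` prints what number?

5

Reachable from a13fe19: {08bccb2, 273f3c3, a13fe19, a7ac71e, b0af5cd, f4929bf}.
Reachable from a8dd450: {9a4720c, a8dd450, b0af5cd}.
In a13fe19's history but not a8dd450's: {08bccb2, 273f3c3, a13fe19, a7ac71e, f4929bf} — 5 commits.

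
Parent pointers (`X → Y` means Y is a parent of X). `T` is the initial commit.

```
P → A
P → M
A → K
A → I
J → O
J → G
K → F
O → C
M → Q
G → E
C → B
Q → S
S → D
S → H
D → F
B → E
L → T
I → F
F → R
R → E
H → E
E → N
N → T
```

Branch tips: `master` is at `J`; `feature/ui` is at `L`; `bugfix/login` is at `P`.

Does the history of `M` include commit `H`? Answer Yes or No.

Ancestors of M (commits reachable by following parents): {D, E, F, H, M, N, Q, R, S, T}.
H is in that set, so it is an ancestor of M.

Yes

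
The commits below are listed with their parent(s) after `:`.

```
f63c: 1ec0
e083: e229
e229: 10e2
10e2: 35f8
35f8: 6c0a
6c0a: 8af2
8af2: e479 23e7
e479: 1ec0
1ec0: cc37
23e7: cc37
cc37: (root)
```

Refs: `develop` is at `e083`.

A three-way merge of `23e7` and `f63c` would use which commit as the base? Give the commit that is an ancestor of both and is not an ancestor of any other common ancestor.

cc37

Ancestors of 23e7: {23e7, cc37}.
Ancestors of f63c: {1ec0, cc37, f63c}.
Common ancestors: {cc37}.
The only common ancestor is cc37, so it is the merge base.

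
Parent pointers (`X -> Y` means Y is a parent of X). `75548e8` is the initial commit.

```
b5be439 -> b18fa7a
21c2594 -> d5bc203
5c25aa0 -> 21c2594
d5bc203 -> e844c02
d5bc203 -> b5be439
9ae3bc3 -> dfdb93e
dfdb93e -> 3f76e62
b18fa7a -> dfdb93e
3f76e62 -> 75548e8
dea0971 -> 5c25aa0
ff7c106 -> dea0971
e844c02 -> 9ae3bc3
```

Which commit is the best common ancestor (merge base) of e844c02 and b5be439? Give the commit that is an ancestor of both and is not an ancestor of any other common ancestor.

Ancestors of e844c02: {3f76e62, 75548e8, 9ae3bc3, dfdb93e, e844c02}.
Ancestors of b5be439: {3f76e62, 75548e8, b18fa7a, b5be439, dfdb93e}.
Common ancestors: {3f76e62, 75548e8, dfdb93e}.
Among these, dfdb93e is not an ancestor of any other common ancestor — it is the merge base.

dfdb93e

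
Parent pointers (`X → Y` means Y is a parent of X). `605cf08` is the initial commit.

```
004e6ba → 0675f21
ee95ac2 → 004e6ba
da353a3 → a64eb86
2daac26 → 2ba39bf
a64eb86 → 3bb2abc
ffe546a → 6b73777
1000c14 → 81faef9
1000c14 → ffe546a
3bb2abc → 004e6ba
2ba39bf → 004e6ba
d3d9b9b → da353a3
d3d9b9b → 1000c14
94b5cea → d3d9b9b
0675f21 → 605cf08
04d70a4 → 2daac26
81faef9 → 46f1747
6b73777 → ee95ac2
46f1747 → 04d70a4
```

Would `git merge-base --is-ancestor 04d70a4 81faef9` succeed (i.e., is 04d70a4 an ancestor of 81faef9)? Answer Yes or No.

Ancestors of 81faef9 (commits reachable by following parents): {004e6ba, 04d70a4, 0675f21, 2ba39bf, 2daac26, 46f1747, 605cf08, 81faef9}.
04d70a4 is in that set, so it is an ancestor of 81faef9.

Yes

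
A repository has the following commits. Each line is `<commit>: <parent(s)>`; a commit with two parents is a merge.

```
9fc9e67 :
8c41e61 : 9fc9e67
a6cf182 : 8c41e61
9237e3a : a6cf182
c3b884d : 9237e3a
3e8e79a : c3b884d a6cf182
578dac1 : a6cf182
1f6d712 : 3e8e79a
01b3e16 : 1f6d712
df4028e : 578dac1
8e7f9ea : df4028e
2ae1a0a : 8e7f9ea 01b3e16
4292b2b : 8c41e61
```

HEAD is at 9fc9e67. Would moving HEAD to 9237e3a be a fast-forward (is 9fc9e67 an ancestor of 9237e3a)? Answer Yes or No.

A fast-forward from 9fc9e67 to 9237e3a is possible iff 9fc9e67 is an ancestor of 9237e3a.
Ancestors of 9237e3a: {8c41e61, 9237e3a, 9fc9e67, a6cf182}.
9fc9e67 is among them, so fast-forward is possible.

Yes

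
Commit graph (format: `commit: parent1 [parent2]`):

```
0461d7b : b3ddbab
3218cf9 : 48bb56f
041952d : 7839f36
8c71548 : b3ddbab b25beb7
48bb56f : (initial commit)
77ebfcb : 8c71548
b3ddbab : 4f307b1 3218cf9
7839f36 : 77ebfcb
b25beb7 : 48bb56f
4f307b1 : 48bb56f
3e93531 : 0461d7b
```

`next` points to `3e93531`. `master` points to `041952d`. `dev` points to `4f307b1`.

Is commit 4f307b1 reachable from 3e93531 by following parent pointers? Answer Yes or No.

Ancestors of 3e93531 (commits reachable by following parents): {0461d7b, 3218cf9, 3e93531, 48bb56f, 4f307b1, b3ddbab}.
4f307b1 is in that set, so it is an ancestor of 3e93531.

Yes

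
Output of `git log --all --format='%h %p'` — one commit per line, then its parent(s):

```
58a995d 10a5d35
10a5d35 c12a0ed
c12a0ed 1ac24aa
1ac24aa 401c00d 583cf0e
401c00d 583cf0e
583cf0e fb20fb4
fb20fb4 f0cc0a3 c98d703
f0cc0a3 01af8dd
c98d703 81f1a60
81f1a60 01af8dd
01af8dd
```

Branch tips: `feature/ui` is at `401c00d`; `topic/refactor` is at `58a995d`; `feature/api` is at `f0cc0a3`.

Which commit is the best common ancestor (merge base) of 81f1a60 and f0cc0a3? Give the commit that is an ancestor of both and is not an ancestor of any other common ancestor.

Ancestors of 81f1a60: {01af8dd, 81f1a60}.
Ancestors of f0cc0a3: {01af8dd, f0cc0a3}.
Common ancestors: {01af8dd}.
The only common ancestor is 01af8dd, so it is the merge base.

01af8dd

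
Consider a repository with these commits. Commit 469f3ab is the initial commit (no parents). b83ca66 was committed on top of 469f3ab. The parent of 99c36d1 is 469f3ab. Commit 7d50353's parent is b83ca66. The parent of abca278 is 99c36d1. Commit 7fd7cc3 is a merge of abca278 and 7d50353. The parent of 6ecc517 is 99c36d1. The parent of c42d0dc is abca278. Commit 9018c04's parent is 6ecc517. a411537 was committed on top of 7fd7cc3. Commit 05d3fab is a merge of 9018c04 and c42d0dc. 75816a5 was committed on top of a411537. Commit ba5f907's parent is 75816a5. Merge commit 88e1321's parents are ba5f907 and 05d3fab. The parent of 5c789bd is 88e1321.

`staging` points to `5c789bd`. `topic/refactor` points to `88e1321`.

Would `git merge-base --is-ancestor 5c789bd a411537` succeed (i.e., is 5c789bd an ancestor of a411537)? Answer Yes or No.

No

Ancestors of a411537: {469f3ab, 7d50353, 7fd7cc3, 99c36d1, a411537, abca278, b83ca66}.
5c789bd is not in that set, so it is not an ancestor of a411537.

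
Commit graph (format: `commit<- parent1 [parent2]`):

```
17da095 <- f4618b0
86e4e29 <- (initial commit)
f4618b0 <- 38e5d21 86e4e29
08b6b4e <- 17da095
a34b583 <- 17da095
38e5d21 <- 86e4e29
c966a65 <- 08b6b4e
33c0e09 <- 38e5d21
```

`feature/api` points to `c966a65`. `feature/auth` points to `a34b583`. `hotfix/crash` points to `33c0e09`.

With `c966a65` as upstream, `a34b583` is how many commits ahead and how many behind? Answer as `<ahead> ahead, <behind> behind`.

Reachable from a34b583: {17da095, 38e5d21, 86e4e29, a34b583, f4618b0}.
Reachable from c966a65: {08b6b4e, 17da095, 38e5d21, 86e4e29, c966a65, f4618b0}.
Only in a34b583's history (ahead): {a34b583} — 1.
Only in c966a65's history (behind): {08b6b4e, c966a65} — 2.

1 ahead, 2 behind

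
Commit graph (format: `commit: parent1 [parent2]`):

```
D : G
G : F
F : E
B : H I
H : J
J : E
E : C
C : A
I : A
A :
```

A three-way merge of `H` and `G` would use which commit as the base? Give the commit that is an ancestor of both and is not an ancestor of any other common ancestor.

Ancestors of H: {A, C, E, H, J}.
Ancestors of G: {A, C, E, F, G}.
Common ancestors: {A, C, E}.
Among these, E is not an ancestor of any other common ancestor — it is the merge base.

E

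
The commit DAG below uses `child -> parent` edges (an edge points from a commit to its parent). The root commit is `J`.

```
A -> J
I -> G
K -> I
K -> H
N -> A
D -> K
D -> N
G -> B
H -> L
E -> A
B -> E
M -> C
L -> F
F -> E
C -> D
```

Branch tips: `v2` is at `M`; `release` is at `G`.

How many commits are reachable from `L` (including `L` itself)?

Walking parent pointers from L: reachable set = {A, E, F, J, L}.
That is 5 commits.

5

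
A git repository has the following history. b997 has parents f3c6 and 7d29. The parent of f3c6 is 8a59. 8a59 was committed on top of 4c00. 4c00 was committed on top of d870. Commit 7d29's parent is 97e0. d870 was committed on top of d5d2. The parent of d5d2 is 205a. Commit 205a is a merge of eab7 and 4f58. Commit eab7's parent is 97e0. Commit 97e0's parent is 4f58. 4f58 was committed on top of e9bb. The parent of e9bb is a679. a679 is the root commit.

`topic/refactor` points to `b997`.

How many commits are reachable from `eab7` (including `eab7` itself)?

5

Walking parent pointers from eab7: reachable set = {4f58, 97e0, a679, e9bb, eab7}.
That is 5 commits.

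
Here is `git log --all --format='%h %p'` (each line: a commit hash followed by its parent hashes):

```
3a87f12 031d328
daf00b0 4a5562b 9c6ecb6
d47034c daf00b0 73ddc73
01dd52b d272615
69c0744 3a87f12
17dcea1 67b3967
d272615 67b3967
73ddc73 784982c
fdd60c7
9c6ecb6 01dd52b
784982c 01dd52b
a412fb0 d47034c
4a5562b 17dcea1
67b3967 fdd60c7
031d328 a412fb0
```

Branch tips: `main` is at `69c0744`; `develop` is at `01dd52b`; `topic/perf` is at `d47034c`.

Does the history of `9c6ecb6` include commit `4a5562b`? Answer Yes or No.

Ancestors of 9c6ecb6: {01dd52b, 67b3967, 9c6ecb6, d272615, fdd60c7}.
4a5562b is not in that set, so it is not an ancestor of 9c6ecb6.

No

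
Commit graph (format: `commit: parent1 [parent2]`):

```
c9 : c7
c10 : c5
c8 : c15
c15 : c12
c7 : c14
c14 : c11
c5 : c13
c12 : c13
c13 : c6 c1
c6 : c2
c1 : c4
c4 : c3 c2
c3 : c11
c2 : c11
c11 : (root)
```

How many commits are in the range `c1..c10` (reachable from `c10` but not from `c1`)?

4

Reachable from c10: {c1, c10, c11, c13, c2, c3, c4, c5, c6}.
Reachable from c1: {c1, c11, c2, c3, c4}.
In c10's history but not c1's: {c10, c13, c5, c6} — 4 commits.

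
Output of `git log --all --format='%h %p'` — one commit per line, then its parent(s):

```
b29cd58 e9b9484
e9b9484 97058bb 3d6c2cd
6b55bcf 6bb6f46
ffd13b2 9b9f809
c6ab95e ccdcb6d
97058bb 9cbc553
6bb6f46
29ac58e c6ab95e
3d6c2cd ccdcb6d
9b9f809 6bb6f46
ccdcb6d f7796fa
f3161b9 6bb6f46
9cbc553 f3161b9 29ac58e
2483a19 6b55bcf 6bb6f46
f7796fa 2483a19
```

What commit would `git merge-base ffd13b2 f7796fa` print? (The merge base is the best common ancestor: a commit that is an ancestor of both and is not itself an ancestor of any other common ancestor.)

Ancestors of ffd13b2: {6bb6f46, 9b9f809, ffd13b2}.
Ancestors of f7796fa: {2483a19, 6b55bcf, 6bb6f46, f7796fa}.
Common ancestors: {6bb6f46}.
The only common ancestor is 6bb6f46, so it is the merge base.

6bb6f46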